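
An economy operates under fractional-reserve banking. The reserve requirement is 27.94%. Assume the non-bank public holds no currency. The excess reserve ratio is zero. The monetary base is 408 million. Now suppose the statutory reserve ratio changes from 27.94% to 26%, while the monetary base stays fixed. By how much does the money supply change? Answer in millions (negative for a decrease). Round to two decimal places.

Initially m₁ = 1 / (0.2794) ≈ 3.579098, so M₁ = 3.579098 × 408 ≈ 1460.272 million.
After the change m₂ = 1 / (0.26) ≈ 3.846154, so M₂ = 3.846154 × 408 ≈ 1569.2308 million.
ΔM = M₂ − M₁ = 1569.2308 − 1460.272 = 108.9588 million.

108.96 million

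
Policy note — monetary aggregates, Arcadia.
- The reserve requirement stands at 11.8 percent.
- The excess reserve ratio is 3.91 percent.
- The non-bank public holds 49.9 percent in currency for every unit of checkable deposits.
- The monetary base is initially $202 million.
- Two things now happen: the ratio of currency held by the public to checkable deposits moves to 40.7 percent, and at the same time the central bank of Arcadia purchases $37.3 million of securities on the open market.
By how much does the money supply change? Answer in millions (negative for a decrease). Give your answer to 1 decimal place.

Before: m₁ = (1 + 0.499) / (0.118 + 0.0391 + 0.499) ≈ 2.28471, MB₁ = 202, so M₁ = 2.28471 × 202 ≈ 461.5114 million.
After: m₂ = (1 + 0.407) / (0.118 + 0.0391 + 0.407) ≈ 2.49424, MB₂ = 202 + 37.3 = 239.3, so M₂ = 2.49424 × 239.3 ≈ 596.8716 million.
ΔM = M₂ − M₁ = 596.8716 − 461.5114 = 135.3602 million.

$135.4 million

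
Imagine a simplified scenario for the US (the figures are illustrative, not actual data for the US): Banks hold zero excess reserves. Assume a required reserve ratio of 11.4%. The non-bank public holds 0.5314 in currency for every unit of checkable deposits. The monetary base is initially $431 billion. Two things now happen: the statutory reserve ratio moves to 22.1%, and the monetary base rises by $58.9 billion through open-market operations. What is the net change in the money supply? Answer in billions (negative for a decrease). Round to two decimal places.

-25.55 billion

Before: m₁ = (1 + 0.5314) / (0.114 + 0.5314) ≈ 2.372792, MB₁ = 431, so M₁ = 2.372792 × 431 ≈ 1022.6734 billion.
After: m₂ = (1 + 0.5314) / (0.221 + 0.5314) ≈ 2.035354, MB₂ = 431 + 58.9 = 489.9, so M₂ = 2.035354 × 489.9 ≈ 997.1199 billion.
ΔM = M₂ − M₁ = 997.1199 − 1022.6734 = -25.5535 billion.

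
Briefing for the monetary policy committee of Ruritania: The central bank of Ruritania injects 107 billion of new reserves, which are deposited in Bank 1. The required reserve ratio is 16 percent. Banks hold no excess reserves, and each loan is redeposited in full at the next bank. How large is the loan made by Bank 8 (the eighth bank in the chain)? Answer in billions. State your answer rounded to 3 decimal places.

26.523 billion

Each bank lends a fraction (1 − rr) = 0.8400 of the deposit it receives, so Bank 8 receives 107·0.8400^7 and lends 107·0.8400^8 ≈ 26.5227 billion.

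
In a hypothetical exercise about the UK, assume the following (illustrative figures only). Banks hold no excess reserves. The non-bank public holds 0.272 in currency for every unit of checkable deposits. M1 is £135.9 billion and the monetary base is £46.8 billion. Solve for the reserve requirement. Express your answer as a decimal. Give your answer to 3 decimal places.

0.166

Using m = M/MB = 135.9/46.8 ≈ 2.903846. Since m = (1 + c)/(c + rr + e), the denominator satisfies c + rr + e = (1 + c)/m = (1 + 0.272) / 2.903846 ≈ 0.438040.
With c = 0.272 and e = 0, the reserve requirement is 0.438040 − 0.272 − 0 = 0.16604.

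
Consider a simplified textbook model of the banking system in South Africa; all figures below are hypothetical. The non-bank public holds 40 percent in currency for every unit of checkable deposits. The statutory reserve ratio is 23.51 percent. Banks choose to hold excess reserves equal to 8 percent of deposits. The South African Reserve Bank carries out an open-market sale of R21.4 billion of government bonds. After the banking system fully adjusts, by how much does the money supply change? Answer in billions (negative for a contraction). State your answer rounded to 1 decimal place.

The money multiplier is m = (1 + c) / (rr + e + c) = (1 + 0.4) / (0.2351 + 0.08 + 0.4) ≈ 1.9578.
The sale removes 21.4 billion of base, so ΔM = m × ΔMB = 1.9578 × (−21.4) ≈ -41.8969 billion.

-41.9 billion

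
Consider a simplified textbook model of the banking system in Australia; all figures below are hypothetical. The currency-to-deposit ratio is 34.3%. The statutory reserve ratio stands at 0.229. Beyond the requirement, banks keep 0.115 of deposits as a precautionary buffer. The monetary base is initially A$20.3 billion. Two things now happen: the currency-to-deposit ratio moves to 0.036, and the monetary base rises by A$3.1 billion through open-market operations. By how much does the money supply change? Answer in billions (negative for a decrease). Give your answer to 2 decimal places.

Before: m₁ = (1 + 0.343) / (0.229 + 0.115 + 0.343) ≈ 1.95488, MB₁ = 20.3, so M₁ = 1.95488 × 20.3 ≈ 39.6841 billion.
After: m₂ = (1 + 0.036) / (0.229 + 0.115 + 0.036) ≈ 2.72632, MB₂ = 20.3 + 3.1 = 23.4, so M₂ = 2.72632 × 23.4 ≈ 63.7959 billion.
ΔM = M₂ − M₁ = 63.7959 − 39.6841 = 24.1118 billion.

A$24.11 billion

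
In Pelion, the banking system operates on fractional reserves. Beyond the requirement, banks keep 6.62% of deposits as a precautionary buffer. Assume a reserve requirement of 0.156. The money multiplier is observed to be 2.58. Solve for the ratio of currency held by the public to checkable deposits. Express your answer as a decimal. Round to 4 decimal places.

Using m = 2.58. From m = (1 + c)/(c + rr + e), rearranging gives 1 + c = m·(c + rr + e), so c·(1 − m) = m·(rr + e) − 1.
Hence c = [m·(rr + e) − 1]/(1 − m) = [2.58 × (0.156 + 0.0662) − 1] / (1 − 2.58) ≈ 0.270078.

0.2701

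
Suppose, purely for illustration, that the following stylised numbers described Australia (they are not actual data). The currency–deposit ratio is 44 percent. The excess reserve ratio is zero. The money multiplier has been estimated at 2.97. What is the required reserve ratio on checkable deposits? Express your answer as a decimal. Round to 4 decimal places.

0.0448

Using m = 2.97. Since m = (1 + c)/(c + rr + e), the denominator satisfies c + rr + e = (1 + c)/m = (1 + 0.44) / 2.97 ≈ 0.484848.
With c = 0.44 and e = 0, the required reserve ratio on checkable deposits is 0.484848 − 0.44 − 0 = 0.044848.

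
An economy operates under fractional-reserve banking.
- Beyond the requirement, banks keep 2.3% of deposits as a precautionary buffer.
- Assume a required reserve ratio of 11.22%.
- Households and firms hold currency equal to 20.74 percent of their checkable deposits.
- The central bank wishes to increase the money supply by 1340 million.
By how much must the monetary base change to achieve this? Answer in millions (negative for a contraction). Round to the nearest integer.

The money multiplier is m = (1 + c) / (rr + e + c) = (1 + 0.2074) / (0.1122 + 0.023 + 0.2074) ≈ 3.52423.
ΔMB = ΔM / m = (+1340) / 3.52423 ≈ 380.2249 million.

380 million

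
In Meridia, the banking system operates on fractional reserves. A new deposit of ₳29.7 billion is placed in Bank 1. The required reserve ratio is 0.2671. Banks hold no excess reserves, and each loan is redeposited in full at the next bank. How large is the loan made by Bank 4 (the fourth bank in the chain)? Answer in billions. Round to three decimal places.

Each bank lends a fraction (1 − rr) = 0.7329 of the deposit it receives, so Bank 4 receives 29.7·0.7329^3 and lends 29.7·0.7329^4 ≈ 8.5691 billion.

₳8.569 billion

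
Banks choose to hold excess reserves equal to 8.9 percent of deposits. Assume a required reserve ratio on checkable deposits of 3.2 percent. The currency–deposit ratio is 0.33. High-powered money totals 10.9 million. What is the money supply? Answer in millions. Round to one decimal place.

The money multiplier is m = (1 + c) / (rr + e + c) = (1 + 0.33) / (0.032 + 0.089 + 0.33) ≈ 2.9490.
So M = m × MB = 2.9490 × 10.9 = 32.1441 million.

32.1 million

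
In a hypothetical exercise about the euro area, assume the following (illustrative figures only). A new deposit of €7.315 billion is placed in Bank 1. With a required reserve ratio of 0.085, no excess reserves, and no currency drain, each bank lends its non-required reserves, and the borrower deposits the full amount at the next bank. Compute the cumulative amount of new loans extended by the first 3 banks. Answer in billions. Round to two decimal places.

Bank i lends (1 − rr)^i of the original deposit: Bank 1 lends 7.315·0.9150 ≈ 6.6932, Bank 2 lends 7.315·0.9150² ≈ 6.1243, and so on.
Summing a geometric series: total = 7.315·[0.9150·(1 − 0.9150^3) / (1 − 0.9150)] ≈ 18.4213 billion.

€18.42 billion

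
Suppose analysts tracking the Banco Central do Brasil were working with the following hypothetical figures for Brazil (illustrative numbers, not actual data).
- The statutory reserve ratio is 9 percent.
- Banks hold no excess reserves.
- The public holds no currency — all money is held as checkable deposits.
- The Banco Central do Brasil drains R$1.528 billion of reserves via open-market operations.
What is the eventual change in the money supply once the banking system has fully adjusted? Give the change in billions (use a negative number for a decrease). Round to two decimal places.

The simple money multiplier is m = 1/rr = 1/0.09 ≈ 11.1111.
An open-market sale reduces the monetary base by 1.528 billion, so ΔM = m × ΔMB = 11.1111 × (−1.528) ≈ -16.9778 billion.

-16.98 billion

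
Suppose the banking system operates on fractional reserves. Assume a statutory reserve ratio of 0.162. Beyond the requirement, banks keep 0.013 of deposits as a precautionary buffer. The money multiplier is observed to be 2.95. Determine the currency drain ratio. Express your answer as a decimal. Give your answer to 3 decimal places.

Using m = 2.95. From m = (1 + c)/(c + rr + e), rearranging gives 1 + c = m·(c + rr + e), so c·(1 − m) = m·(rr + e) − 1.
Hence c = [m·(rr + e) − 1]/(1 − m) = [2.95 × (0.162 + 0.013) − 1] / (1 − 2.95) ≈ 0.248077.

0.248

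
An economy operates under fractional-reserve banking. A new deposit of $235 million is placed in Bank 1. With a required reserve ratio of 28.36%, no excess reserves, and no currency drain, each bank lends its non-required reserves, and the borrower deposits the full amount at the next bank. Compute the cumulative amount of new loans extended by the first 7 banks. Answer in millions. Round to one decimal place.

$536.1 million

Bank i lends (1 − rr)^i of the original deposit: Bank 1 lends 235·0.7164 = 168.3540, Bank 2 lends 235·0.7164² ≈ 120.6088, and so on.
Summing a geometric series: total = 235·[0.7164·(1 − 0.7164^7) / (1 − 0.7164)] ≈ 536.1400 million.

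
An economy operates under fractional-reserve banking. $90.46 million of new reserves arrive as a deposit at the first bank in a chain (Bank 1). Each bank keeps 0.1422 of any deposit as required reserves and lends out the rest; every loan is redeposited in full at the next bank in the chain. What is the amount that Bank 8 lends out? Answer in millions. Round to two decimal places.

$26.52 million

Each bank lends a fraction (1 − rr) = 0.8578 of the deposit it receives, so Bank 8 receives 90.46·0.8578^7 and lends 90.46·0.8578^8 ≈ 26.5183 million.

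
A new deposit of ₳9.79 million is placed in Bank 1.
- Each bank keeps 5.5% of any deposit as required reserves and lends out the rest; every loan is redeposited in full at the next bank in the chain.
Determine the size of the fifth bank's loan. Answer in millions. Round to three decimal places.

₳7.378 million

Each bank lends a fraction (1 − rr) = 0.9450 of the deposit it receives, so Bank 5 receives 9.79·0.9450^4 and lends 9.79·0.9450^5 ≈ 7.3781 million.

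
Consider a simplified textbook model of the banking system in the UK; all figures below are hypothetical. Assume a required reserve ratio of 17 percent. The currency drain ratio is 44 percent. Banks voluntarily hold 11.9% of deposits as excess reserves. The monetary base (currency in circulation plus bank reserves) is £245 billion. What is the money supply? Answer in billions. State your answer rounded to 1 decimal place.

The money multiplier is m = (1 + c) / (rr + e + c) = (1 + 0.44) / (0.17 + 0.119 + 0.44) ≈ 1.97531.
So M = m × MB = 1.97531 × 245 ≈ 483.9509 billion.

£484.0 billion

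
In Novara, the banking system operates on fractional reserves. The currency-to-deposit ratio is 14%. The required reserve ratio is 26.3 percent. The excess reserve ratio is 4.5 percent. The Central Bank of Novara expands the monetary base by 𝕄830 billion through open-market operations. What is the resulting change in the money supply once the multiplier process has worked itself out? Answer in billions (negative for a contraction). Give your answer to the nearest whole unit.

𝕄2112 billion

The money multiplier is m = (1 + c) / (rr + e + c) = (1 + 0.14) / (0.263 + 0.045 + 0.14) ≈ 2.5446.
The purchase adds 830 billion of base, so ΔM = m × ΔMB = 2.5446 × (+830) = 2112.018 billion.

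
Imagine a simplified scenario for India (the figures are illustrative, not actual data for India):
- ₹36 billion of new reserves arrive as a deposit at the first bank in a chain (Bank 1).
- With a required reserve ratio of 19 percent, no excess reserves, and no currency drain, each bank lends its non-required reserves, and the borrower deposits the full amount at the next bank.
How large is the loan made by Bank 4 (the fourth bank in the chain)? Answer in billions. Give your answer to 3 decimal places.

Each bank lends a fraction (1 − rr) = 0.8100 of the deposit it receives, so Bank 4 receives 36·0.8100^3 and lends 36·0.8100^4 ≈ 15.4968 billion.

₹15.497 billion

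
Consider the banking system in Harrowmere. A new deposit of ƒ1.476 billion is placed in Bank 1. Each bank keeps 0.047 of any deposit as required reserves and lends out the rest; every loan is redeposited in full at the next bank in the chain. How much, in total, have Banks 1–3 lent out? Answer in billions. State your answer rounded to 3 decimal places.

ƒ4.025 billion

Bank i lends (1 − rr)^i of the original deposit: Bank 1 lends 1.476·0.9530 ≈ 1.4066, Bank 2 lends 1.476·0.9530² ≈ 1.3405, and so on.
Summing a geometric series: total = 1.476·[0.9530·(1 − 0.9530^3) / (1 − 0.9530)] ≈ 4.0247 billion.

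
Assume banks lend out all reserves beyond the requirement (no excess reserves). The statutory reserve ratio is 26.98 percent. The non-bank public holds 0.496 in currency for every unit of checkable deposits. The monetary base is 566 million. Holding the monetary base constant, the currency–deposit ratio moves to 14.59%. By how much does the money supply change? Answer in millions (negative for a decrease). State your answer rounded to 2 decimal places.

454.52 million

Initially m₁ = (1 + 0.496) / (0.2698 + 0.496) ≈ 1.953513, so M₁ = 1.953513 × 566 ≈ 1105.6884 million.
After the change m₂ = (1 + 0.1459) / (0.2698 + 0.1459) ≈ 2.756555, so M₂ = 2.756555 × 566 ≈ 1560.2101 million.
ΔM = M₂ − M₁ = 1560.2101 − 1105.6884 = 454.5217 million.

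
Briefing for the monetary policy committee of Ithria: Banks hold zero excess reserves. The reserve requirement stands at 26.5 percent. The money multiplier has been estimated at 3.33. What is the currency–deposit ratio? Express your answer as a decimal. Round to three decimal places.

0.050

Using m = 3.33. From m = (1 + c)/(c + rr + e), rearranging gives 1 + c = m·(c + rr + e), so c·(1 − m) = m·(rr + e) − 1.
Hence c = [m·(rr + e) − 1]/(1 − m) = [3.33 × (0.265 + 0) − 1] / (1 − 3.33) ≈ 0.050451.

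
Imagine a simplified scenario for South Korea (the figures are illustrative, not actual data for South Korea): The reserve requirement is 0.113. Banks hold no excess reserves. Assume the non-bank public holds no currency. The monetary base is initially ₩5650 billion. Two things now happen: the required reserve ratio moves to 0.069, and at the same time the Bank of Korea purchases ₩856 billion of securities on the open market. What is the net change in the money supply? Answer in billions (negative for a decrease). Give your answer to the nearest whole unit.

₩44290 billion

Before: m₁ = 1 / (0.113) ≈ 8.84956, MB₁ = 5650, so M₁ = 8.84956 × 5650 = 50000.014 billion.
After: m₂ = 1 / (0.069) ≈ 14.49275, MB₂ = 5650 + 856 = 6506, so M₂ = 14.49275 × 6506 = 94289.8315 billion.
ΔM = M₂ − M₁ = 94289.8315 − 50000.014 = 44289.8175 billion.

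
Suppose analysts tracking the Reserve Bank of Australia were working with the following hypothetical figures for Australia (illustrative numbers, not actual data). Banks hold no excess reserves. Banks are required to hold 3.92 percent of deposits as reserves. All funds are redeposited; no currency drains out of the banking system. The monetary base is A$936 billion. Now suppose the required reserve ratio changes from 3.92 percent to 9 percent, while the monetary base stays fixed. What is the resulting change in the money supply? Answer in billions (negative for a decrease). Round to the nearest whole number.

Initially m₁ = 1 / (0.0392) ≈ 25.5102, so M₁ = 25.5102 × 936 = 23877.5472 billion.
After the change m₂ = 1 / (0.09) ≈ 11.1111, so M₂ = 11.1111 × 936 = 10399.9896 billion.
ΔM = M₂ − M₁ = 10399.9896 − 23877.5472 = -13477.5576 billion.

-13478 billion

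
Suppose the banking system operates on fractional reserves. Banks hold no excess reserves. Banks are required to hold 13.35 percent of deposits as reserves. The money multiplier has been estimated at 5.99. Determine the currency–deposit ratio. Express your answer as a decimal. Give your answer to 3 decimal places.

Using m = 5.99. From m = (1 + c)/(c + rr + e), rearranging gives 1 + c = m·(c + rr + e), so c·(1 − m) = m·(rr + e) − 1.
Hence c = [m·(rr + e) − 1]/(1 − m) = [5.99 × (0.1335 + 0) − 1] / (1 − 5.99) ≈ 0.040147.

0.040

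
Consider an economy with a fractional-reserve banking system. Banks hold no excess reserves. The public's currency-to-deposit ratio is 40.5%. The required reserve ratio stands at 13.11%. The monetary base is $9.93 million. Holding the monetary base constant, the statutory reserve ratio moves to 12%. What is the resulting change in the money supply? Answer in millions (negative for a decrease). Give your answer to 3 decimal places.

Initially m₁ = (1 + 0.405) / (0.1311 + 0.405) ≈ 2.62078, so M₁ = 2.62078 × 9.93 ≈ 26.0243 million.
After the change m₂ = (1 + 0.405) / (0.12 + 0.405) ≈ 2.67619, so M₂ = 2.67619 × 9.93 ≈ 26.5746 million.
ΔM = M₂ − M₁ = 26.5746 − 26.0243 = 0.5503 million.

$0.550 million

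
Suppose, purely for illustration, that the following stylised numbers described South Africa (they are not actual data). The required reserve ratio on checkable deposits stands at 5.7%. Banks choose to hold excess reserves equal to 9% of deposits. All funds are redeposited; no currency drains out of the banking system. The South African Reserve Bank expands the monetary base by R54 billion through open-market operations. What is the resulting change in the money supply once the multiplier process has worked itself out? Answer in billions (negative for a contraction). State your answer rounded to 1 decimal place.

R367.3 billion

The money multiplier is m = 1 / (rr + e) = 1 / (0.057 + 0.09) ≈ 6.8027.
The purchase adds 54 billion of base, so ΔM = m × ΔMB = 6.8027 × (+54) = 367.3458 billion.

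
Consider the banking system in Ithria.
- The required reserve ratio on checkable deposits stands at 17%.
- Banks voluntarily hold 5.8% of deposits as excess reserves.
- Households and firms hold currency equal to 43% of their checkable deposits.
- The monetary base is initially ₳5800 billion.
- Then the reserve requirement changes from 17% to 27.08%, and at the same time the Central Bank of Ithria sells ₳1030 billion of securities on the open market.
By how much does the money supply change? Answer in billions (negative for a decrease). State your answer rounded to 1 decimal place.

Before: m₁ = (1 + 0.43) / (0.17 + 0.058 + 0.43) ≈ 2.173252, MB₁ = 5800, so M₁ = 2.173252 × 5800 = 12604.8616 billion.
After: m₂ = (1 + 0.43) / (0.2708 + 0.058 + 0.43) ≈ 1.884555, MB₂ = 5800 − 1030 = 4770, so M₂ = 1.884555 × 4770 ≈ 8989.3273 billion.
ΔM = M₂ − M₁ = 8989.3273 − 12604.8616 = -3615.5343 billion.

-3615.5 billion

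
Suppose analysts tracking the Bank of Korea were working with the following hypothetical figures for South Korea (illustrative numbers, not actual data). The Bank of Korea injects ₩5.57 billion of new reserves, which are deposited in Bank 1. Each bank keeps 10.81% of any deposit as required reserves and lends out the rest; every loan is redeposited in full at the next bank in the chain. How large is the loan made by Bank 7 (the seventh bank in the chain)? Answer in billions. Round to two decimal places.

Each bank lends a fraction (1 − rr) = 0.8919 of the deposit it receives, so Bank 7 receives 5.57·0.8919^6 and lends 5.57·0.8919^7 ≈ 2.5007 billion.

₩2.50 billion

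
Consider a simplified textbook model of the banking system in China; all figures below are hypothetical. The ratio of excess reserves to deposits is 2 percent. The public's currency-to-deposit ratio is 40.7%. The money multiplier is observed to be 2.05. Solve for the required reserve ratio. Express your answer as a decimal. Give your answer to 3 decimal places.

0.259

Using m = 2.05. Since m = (1 + c)/(c + rr + e), the denominator satisfies c + rr + e = (1 + c)/m = (1 + 0.407) / 2.05 ≈ 0.686341.
With c = 0.407 and e = 0.02, the required reserve ratio is 0.686341 − 0.407 − 0.02 = 0.259341.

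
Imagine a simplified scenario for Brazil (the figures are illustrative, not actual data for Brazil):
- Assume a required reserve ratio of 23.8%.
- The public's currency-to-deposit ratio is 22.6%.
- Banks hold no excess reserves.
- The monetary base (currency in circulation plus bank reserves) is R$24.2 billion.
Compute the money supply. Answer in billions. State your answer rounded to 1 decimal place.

The money multiplier is m = (1 + c) / (rr + c) = (1 + 0.226) / (0.238 + 0.226) ≈ 2.6422.
So M = m × MB = 2.6422 × 24.2 ≈ 63.9412 billion.

R$63.9 billion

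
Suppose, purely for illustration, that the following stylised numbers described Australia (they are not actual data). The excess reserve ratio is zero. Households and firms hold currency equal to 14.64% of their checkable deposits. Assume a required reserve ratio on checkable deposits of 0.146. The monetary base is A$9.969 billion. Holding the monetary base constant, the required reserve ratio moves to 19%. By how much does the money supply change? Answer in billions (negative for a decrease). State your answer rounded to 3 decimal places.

-5.112 billion

Initially m₁ = (1 + 0.1464) / (0.146 + 0.1464) ≈ 3.92066, so M₁ = 3.92066 × 9.969 ≈ 39.0851 billion.
After the change m₂ = (1 + 0.1464) / (0.19 + 0.1464) ≈ 3.40785, so M₂ = 3.40785 × 9.969 ≈ 33.9729 billion.
ΔM = M₂ − M₁ = 33.9729 − 39.0851 = -5.1122 billion.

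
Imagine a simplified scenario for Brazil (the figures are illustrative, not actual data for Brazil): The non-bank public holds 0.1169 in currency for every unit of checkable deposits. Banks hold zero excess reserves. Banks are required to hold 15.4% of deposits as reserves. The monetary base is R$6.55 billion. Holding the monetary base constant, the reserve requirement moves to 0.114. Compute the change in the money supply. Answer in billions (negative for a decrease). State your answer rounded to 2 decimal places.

Initially m₁ = (1 + 0.1169) / (0.154 + 0.1169) ≈ 4.1229, so M₁ = 4.1229 × 6.55 ≈ 27.005 billion.
After the change m₂ = (1 + 0.1169) / (0.114 + 0.1169) ≈ 4.8372, so M₂ = 4.8372 × 6.55 ≈ 31.6837 billion.
ΔM = M₂ − M₁ = 31.6837 − 27.005 = 4.6787 billion.

R$4.68 billion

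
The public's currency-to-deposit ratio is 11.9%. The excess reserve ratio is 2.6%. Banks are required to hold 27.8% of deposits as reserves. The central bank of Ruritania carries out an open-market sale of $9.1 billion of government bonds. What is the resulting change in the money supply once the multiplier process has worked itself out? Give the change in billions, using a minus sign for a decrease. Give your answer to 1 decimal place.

-24.1 billion

The money multiplier is m = (1 + c) / (rr + e + c) = (1 + 0.119) / (0.278 + 0.026 + 0.119) ≈ 2.6454.
The sale removes 9.1 billion of base, so ΔM = m × ΔMB = 2.6454 × (−9.1) ≈ -24.0731 billion.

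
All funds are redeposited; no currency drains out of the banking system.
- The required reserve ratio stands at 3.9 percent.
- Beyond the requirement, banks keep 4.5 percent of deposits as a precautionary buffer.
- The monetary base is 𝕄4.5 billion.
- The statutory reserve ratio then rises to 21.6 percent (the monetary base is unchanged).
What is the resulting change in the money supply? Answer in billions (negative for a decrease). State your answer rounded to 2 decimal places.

-36.33 billion

Initially m₁ = 1 / (0.039 + 0.045) ≈ 11.9048, so M₁ = 11.9048 × 4.5 = 53.5716 billion.
After the change m₂ = 1 / (0.216 + 0.045) ≈ 3.8314, so M₂ = 3.8314 × 4.5 = 17.2413 billion.
ΔM = M₂ − M₁ = 17.2413 − 53.5716 = -36.3303 billion.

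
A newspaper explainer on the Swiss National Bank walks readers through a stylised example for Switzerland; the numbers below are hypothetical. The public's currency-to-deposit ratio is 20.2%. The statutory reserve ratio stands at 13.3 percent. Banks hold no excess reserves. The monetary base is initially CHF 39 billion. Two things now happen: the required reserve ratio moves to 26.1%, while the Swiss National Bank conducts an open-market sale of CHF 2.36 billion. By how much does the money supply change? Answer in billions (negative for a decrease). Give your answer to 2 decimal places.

Before: m₁ = (1 + 0.202) / (0.133 + 0.202) ≈ 3.58806, MB₁ = 39, so M₁ = 3.58806 × 39 ≈ 139.9343 billion.
After: m₂ = (1 + 0.202) / (0.261 + 0.202) ≈ 2.59611, MB₂ = 39 − 2.36 = 36.64, so M₂ = 2.59611 × 36.64 ≈ 95.1215 billion.
ΔM = M₂ − M₁ = 95.1215 − 139.9343 = -44.8128 billion.

-44.81 billion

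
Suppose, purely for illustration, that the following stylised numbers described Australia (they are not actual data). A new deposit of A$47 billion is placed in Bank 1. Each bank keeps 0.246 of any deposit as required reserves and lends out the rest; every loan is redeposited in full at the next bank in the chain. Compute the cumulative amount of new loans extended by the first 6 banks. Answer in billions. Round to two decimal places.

A$117.59 billion

Bank i lends (1 − rr)^i of the original deposit: Bank 1 lends 47·0.7540 = 35.4380, Bank 2 lends 47·0.7540² ≈ 26.7203, and so on.
Summing a geometric series: total = 47·[0.7540·(1 − 0.7540^6) / (1 − 0.7540)] ≈ 117.5864 billion.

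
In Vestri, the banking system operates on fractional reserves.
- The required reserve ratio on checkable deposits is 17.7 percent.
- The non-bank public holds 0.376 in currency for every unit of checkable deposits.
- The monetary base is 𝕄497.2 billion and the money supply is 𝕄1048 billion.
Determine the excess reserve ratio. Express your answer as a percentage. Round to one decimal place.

Using m = M/MB = 1048/497.2 ≈ 2.107804. Since m = (1 + c)/(c + rr + e), the denominator satisfies c + rr + e = (1 + c)/m = (1 + 0.376) / 2.107804 ≈ 0.652812.
With c = 0.376 and rr = 0.177, the excess reserve ratio is 0.652812 − 0.376 − 0.177 = 0.099812.

10.0%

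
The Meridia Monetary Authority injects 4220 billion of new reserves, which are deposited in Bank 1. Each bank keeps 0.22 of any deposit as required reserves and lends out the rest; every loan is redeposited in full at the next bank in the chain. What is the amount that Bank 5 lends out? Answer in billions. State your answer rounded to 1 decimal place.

1218.4 billion

Each bank lends a fraction (1 − rr) = 0.7800 of the deposit it receives, so Bank 5 receives 4220·0.7800^4 and lends 4220·0.7800^5 ≈ 1218.3876 billion.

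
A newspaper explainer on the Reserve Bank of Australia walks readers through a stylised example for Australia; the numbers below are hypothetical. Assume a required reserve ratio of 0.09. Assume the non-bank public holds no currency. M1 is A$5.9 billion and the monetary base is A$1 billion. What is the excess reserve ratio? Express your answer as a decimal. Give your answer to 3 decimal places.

0.079

Using m = M/MB = 5.9/1 = 5.900000. Since m = (1 + c)/(c + rr + e), the denominator satisfies c + rr + e = (1 + c)/m = (1 + 0) / 5.900000 ≈ 0.169492.
With c = 0 and rr = 0.09, the excess reserve ratio is 0.169492 − 0 − 0.09 = 0.079492.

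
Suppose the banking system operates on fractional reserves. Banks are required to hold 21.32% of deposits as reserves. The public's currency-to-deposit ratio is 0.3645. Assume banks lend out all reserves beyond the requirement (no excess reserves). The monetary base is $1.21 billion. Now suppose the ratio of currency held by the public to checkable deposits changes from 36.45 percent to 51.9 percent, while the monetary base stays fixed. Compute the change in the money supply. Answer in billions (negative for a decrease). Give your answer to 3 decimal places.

-0.348 billion

Initially m₁ = (1 + 0.3645) / (0.2132 + 0.3645) ≈ 2.36195, so M₁ = 2.36195 × 1.21 ≈ 2.858 billion.
After the change m₂ = (1 + 0.519) / (0.2132 + 0.519) ≈ 2.07457, so M₂ = 2.07457 × 1.21 ≈ 2.5102 billion.
ΔM = M₂ − M₁ = 2.5102 − 2.858 = -0.3478 billion.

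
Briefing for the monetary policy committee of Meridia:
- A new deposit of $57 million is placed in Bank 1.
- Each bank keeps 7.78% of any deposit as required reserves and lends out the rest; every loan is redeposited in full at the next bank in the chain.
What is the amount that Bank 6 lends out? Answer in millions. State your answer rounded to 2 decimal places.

Each bank lends a fraction (1 − rr) = 0.9222 of the deposit it receives, so Bank 6 receives 57·0.9222^5 and lends 57·0.9222^6 ≈ 35.0611 million.

$35.06 million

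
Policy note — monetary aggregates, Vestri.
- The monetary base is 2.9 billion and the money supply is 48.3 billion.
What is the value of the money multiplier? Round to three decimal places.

The money multiplier is m = M / MB = 48.3 / 2.9 ≈ 16.65517.

16.655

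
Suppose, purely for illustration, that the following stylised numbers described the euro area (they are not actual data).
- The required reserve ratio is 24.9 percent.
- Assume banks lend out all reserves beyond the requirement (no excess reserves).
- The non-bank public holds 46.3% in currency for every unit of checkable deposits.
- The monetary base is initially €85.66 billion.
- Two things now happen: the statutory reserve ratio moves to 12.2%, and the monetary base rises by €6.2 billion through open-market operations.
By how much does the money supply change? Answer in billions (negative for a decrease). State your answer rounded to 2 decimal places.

€53.72 billion

Before: m₁ = (1 + 0.463) / (0.249 + 0.463) ≈ 2.05478, MB₁ = 85.66, so M₁ = 2.05478 × 85.66 ≈ 176.0125 billion.
After: m₂ = (1 + 0.463) / (0.122 + 0.463) ≈ 2.50085, MB₂ = 85.66 + 6.2 = 91.86, so M₂ = 2.50085 × 91.86 ≈ 229.7281 billion.
ΔM = M₂ − M₁ = 229.7281 − 176.0125 = 53.7156 billion.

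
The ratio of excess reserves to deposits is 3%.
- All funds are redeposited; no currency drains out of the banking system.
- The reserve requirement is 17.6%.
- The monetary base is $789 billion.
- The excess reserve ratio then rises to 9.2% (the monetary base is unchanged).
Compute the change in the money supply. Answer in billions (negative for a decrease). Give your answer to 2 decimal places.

-886.07 billion

Initially m₁ = 1 / (0.176 + 0.03) ≈ 4.854369, so M₁ = 4.854369 × 789 ≈ 3830.0971 billion.
After the change m₂ = 1 / (0.176 + 0.092) ≈ 3.731343, so M₂ = 3.731343 × 789 ≈ 2944.0296 billion.
ΔM = M₂ − M₁ = 2944.0296 − 3830.0971 = -886.0675 billion.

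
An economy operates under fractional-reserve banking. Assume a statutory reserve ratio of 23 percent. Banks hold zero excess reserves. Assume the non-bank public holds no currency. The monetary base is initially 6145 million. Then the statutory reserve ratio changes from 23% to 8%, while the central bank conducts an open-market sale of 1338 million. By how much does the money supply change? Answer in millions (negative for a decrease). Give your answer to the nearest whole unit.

Before: m₁ = 1 / (0.23) ≈ 4.34783, MB₁ = 6145, so M₁ = 4.34783 × 6145 ≈ 26717.4153 million.
After: m₂ = 1 / (0.08) = 12.5, MB₂ = 6145 − 1338 = 4807, so M₂ = 12.5 × 4807 = 60087.5 million.
ΔM = M₂ − M₁ = 60087.5 − 26717.4153 = 33370.0847 million.

33370 million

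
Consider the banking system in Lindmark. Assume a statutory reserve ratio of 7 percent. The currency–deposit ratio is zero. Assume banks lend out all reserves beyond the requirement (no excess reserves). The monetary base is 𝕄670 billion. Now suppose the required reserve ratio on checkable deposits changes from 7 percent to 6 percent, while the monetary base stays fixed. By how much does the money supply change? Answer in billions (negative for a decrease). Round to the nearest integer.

𝕄1595 billion

Initially m₁ = 1 / (0.07) ≈ 14.2857, so M₁ = 14.2857 × 670 = 9571.419 billion.
After the change m₂ = 1 / (0.06) ≈ 16.6667, so M₂ = 16.6667 × 670 = 11166.689 billion.
ΔM = M₂ − M₁ = 11166.689 − 9571.419 = 1595.27 billion.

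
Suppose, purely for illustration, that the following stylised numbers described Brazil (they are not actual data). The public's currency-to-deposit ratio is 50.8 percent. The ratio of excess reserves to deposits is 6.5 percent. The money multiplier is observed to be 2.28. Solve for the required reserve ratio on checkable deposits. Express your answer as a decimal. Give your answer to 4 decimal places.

Using m = 2.28. Since m = (1 + c)/(c + rr + e), the denominator satisfies c + rr + e = (1 + c)/m = (1 + 0.508) / 2.28 ≈ 0.661404.
With c = 0.508 and e = 0.065, the required reserve ratio on checkable deposits is 0.661404 − 0.508 − 0.065 = 0.088404.

0.0884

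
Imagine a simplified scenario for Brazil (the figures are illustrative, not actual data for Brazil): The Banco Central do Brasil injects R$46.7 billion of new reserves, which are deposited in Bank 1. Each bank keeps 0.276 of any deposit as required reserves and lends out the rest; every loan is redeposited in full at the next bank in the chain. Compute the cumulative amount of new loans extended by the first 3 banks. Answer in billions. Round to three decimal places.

R$76.013 billion

Bank i lends (1 − rr)^i of the original deposit: Bank 1 lends 46.7·0.7240 = 33.8108, Bank 2 lends 46.7·0.7240² ≈ 24.4790, and so on.
Summing a geometric series: total = 46.7·[0.7240·(1 − 0.7240^3) / (1 − 0.7240)] ≈ 76.0126 billion.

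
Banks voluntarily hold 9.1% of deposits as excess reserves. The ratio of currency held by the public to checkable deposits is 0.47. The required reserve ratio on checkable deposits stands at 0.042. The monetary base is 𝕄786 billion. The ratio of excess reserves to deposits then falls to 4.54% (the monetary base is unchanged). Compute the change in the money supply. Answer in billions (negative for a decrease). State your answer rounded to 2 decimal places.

𝕄156.75 billion

Initially m₁ = (1 + 0.47) / (0.042 + 0.091 + 0.47) ≈ 2.437811, so M₁ = 2.437811 × 786 ≈ 1916.1194 billion.
After the change m₂ = (1 + 0.47) / (0.042 + 0.0454 + 0.47) ≈ 2.637244, so M₂ = 2.637244 × 786 ≈ 2072.8738 billion.
ΔM = M₂ − M₁ = 2072.8738 − 1916.1194 = 156.7544 billion.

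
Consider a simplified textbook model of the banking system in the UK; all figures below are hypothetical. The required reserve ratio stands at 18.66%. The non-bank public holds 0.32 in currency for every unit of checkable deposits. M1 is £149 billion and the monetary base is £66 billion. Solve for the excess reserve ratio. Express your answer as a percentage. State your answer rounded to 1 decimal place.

7.8%

Using m = M/MB = 149/66 ≈ 2.257576. Since m = (1 + c)/(c + rr + e), the denominator satisfies c + rr + e = (1 + c)/m = (1 + 0.32) / 2.257576 ≈ 0.584698.
With c = 0.32 and rr = 0.1866, the excess reserve ratio is 0.584698 − 0.32 − 0.1866 = 0.078098.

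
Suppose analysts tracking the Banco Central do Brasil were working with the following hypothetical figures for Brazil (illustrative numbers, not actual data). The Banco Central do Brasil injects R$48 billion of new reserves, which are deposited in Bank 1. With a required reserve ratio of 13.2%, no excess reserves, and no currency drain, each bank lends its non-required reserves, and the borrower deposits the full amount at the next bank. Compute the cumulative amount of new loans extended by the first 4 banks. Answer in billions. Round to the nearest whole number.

R$136 billion

Bank i lends (1 − rr)^i of the original deposit: Bank 1 lends 48·0.8680 = 41.6640, Bank 2 lends 48·0.8680² ≈ 36.1644, and so on.
Summing a geometric series: total = 48·[0.8680·(1 − 0.8680^4) / (1 − 0.8680)] ≈ 136.4661 billion.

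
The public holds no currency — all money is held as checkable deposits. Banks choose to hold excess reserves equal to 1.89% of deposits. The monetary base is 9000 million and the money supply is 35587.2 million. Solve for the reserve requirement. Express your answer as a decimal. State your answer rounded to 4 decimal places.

Using m = M/MB = 35587.2/9000 ≈ 3.954133. Since m = (1 + c)/(c + rr + e), the denominator satisfies c + rr + e = (1 + c)/m = (1 + 0) / 3.954133 ≈ 0.252900.
With c = 0 and e = 0.0189, the reserve requirement is 0.252900 − 0 − 0.0189 = 0.234.

0.2340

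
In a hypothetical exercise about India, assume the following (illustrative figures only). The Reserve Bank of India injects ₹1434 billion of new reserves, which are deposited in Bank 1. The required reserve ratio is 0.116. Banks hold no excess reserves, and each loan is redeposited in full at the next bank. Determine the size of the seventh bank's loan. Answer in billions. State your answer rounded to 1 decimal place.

Each bank lends a fraction (1 − rr) = 0.8840 of the deposit it receives, so Bank 7 receives 1434·0.8840^6 and lends 1434·0.8840^7 ≈ 604.9438 billion.

₹604.9 billion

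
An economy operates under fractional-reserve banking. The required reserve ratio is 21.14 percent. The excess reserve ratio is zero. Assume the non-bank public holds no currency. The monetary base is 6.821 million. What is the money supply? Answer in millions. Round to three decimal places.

With no currency drain or excess reserves, the money multiplier is m = 1/rr = 1/0.2114 ≈ 4.73037.
Money supply M = m × MB = 4.73037 × 6.821 ≈ 32.2659 million.

32.266 million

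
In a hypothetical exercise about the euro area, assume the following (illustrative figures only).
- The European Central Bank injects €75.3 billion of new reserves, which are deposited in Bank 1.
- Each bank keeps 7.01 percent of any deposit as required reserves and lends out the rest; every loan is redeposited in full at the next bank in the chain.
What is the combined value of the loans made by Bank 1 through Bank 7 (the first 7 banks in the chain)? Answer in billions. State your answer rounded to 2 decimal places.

Bank i lends (1 − rr)^i of the original deposit: Bank 1 lends 75.3·0.9299 ≈ 70.0215, Bank 2 lends 75.3·0.9299² ≈ 65.1130, and so on.
Summing a geometric series: total = 75.3·[0.9299·(1 − 0.9299^7) / (1 − 0.9299)] ≈ 398.3052 billion.

€398.31 billion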